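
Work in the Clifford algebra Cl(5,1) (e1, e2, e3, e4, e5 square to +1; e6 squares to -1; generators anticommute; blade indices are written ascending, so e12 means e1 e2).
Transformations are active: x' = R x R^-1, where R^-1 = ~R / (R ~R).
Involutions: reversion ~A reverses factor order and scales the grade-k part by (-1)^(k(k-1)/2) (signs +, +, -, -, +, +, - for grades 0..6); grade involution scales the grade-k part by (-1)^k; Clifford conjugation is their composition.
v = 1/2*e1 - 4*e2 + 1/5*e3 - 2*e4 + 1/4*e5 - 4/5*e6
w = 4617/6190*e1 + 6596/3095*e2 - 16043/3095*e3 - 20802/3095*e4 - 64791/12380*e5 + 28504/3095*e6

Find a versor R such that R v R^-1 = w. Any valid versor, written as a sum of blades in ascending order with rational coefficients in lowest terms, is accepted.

The midline construction: v and w both square to 1577/80, so reflecting in their sum 3856/3095*e1 - 5784/3095*e2 - 15424/3095*e3 - 26992/3095*e4 - 15424/3095*e5 + 26028/3095*e6 exchanges them.
Answer: 3856/3095*e1 - 5784/3095*e2 - 15424/3095*e3 - 26992/3095*e4 - 15424/3095*e5 + 26028/3095*e6


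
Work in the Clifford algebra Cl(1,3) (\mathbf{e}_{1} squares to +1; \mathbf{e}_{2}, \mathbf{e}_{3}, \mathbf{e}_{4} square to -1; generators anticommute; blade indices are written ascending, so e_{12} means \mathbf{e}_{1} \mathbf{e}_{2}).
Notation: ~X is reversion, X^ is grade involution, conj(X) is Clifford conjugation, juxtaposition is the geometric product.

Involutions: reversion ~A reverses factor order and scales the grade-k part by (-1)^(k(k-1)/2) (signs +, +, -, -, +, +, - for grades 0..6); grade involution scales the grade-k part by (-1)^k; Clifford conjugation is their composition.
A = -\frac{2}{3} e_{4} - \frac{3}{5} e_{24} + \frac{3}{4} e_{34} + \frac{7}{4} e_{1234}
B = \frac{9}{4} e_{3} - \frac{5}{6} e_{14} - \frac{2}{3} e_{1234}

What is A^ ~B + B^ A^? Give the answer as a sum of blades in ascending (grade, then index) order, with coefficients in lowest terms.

first term: \frac{7}{6} + \frac{5}{9} e_{1} + \frac{27}{16} e_{4} + e_{12} - \frac{9}{40} e_{13} + \frac{35}{24} e_{23} - \frac{3}{2} e_{34} - \frac{4}{9} e_{123} + \frac{63}{16} e_{124} + \frac{27}{20} e_{234}
second term: \frac{7}{6} + \frac{5}{9} e_{1} + \frac{27}{16} e_{4} + e_{12} - \frac{9}{40} e_{13} - \frac{35}{24} e_{23} - \frac{3}{2} e_{34} + \frac{4}{9} e_{123} + \frac{63}{16} e_{124} - \frac{27}{20} e_{234}
Answer: \frac{7}{3} + \frac{10}{9} e_{1} + \frac{27}{8} e_{4} + 2 e_{12} - \frac{9}{20} e_{13} - 3 e_{34} + \frac{63}{8} e_{124}


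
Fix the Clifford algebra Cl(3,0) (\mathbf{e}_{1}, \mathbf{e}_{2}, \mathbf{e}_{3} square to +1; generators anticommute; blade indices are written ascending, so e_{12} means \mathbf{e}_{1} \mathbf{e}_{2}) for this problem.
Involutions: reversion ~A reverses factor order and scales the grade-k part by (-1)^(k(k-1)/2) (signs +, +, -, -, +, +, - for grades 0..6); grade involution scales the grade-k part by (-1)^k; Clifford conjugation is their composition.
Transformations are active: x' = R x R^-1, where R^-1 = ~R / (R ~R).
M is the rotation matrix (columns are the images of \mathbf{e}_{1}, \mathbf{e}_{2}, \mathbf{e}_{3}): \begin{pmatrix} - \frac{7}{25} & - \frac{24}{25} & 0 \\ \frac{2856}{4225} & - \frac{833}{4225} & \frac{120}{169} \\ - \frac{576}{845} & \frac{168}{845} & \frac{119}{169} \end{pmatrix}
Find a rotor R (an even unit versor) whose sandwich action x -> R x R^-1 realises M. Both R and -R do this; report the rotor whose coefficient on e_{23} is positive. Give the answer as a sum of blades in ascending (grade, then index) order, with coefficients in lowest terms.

Method: write R = a + b12*e_{12} + b13*e_{13} + b23*e_{23} with a^2 + b12^2 + b13^2 + b23^2 = 1 (so R^-1 = ~R). Expanding the columns R e_j ~R gives tr M = 4a^2 - 1 and, from the antisymmetric part, M21 - M12 = -4a*b12, M13 - M31 = 4a*b13, M32 - M23 = -4a*b23.
Here tr M = \frac{959}{4225}, so a^2 = (1 + tr M)/4 = \frac{1296}{4225} and a = ±\frac{36}{65}. Taking a = \frac{36}{65}: M21 - M12 = \frac{6912}{4225}, M13 - M31 = \frac{576}{845}, M32 - M23 = -\frac{432}{845}, giving b12 = -\frac{48}{65}, b13 = \frac{4}{13}, b23 = \frac{3}{13}, i.e. R = \frac{36}{65} - \frac{48}{65} e_{12} + \frac{4}{13} e_{13} + \frac{3}{13} e_{23}.
Its e_{23} coefficient is already positive.
Answer: \frac{36}{65} - \frac{48}{65} e_{12} + \frac{4}{13} e_{13} + \frac{3}{13} e_{23}. Why the constraint matters: R and -R act identically through the sandwich — M has trace \frac{959}{4225} either way — so only the sign condition on e_{23} picks one of the two preimages.


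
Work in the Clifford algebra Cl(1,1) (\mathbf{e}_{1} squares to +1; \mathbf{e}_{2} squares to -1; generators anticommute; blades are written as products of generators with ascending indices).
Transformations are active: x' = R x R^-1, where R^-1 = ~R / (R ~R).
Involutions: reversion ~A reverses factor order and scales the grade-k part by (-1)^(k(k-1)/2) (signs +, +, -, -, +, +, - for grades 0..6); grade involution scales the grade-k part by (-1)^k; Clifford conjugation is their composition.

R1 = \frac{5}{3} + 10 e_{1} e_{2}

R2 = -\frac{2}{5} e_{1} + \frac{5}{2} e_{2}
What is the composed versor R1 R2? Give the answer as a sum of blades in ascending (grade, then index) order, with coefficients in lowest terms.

Distribute over the terms of R1 (each basis-blade product reordered to ascending indices, repeated generators contracted through their squares):
(\frac{5}{3}) R2 = -\frac{2}{3} e_{1} + \frac{25}{6} e_{2}
(10 e_{1} e_{2}) R2 = -25 e_{1} + 4 e_{2}
Summing the partial products and collecting blades:
Answer: -\frac{77}{3} e_{1} + \frac{49}{6} e_{2}


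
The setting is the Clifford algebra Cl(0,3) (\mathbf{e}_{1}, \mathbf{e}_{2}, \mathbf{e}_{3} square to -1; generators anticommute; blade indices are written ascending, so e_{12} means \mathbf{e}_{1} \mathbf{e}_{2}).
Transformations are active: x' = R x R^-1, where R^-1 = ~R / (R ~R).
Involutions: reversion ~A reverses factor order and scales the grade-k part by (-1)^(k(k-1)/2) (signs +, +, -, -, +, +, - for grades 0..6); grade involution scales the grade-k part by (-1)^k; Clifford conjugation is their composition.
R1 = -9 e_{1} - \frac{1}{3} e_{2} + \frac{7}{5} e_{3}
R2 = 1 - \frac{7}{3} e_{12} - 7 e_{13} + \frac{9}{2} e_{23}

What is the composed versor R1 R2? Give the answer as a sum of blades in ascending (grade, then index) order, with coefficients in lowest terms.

Distribute over the terms of R1 (each basis-blade product reordered to ascending indices, repeated generators contracted through their squares):
(-9 e_{1}) R2 = -9 e_{1} - 21 e_{2} - 63 e_{3} - \frac{81}{2} e_{123}
(-\frac{1}{3} e_{2}) R2 = \frac{7}{9} e_{1} - \frac{1}{3} e_{2} + \frac{3}{2} e_{3} - \frac{7}{3} e_{123}
(\frac{7}{5} e_{3}) R2 = -\frac{49}{5} e_{1} + \frac{63}{10} e_{2} + \frac{7}{5} e_{3} - \frac{49}{15} e_{123}
Summing the partial products and collecting blades:
Answer: -\frac{811}{45} e_{1} - \frac{451}{30} e_{2} - \frac{601}{10} e_{3} - \frac{461}{10} e_{123}


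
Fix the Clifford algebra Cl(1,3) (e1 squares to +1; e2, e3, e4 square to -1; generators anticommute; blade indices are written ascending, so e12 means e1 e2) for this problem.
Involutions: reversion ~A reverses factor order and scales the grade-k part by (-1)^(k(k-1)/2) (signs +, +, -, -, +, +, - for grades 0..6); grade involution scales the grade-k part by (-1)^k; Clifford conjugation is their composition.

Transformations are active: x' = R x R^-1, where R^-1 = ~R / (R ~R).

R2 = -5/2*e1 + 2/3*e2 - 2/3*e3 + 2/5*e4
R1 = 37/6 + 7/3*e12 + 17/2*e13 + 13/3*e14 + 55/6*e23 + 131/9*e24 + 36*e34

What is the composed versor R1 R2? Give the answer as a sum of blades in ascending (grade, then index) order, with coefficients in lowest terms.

Distribute over the terms of R2 (each basis-blade product reordered to ascending indices, repeated generators contracted through their squares):
R1 (-5/2*e1) = -185/12*e1 + 35/6*e2 + 85/4*e3 + 65/6*e4 - 275/12*e123 - 655/18*e124 - 90*e134
R1 (2/3*e2) = -14/9*e1 + 37/9*e2 + 55/9*e3 + 262/27*e4 - 17/3*e123 - 26/9*e124 + 24*e234
R1 (-2/3*e3) = 17/3*e1 + 55/9*e2 - 37/9*e3 - 24*e4 - 14/9*e123 + 26/9*e134 + 262/27*e234
R1 (2/5*e4) = -26/15*e1 - 262/45*e2 - 72/5*e3 + 37/15*e4 + 14/15*e124 + 17/5*e134 + 11/3*e234
Summing the partial products and collecting blades:
Answer: -2347/180*e1 + 307/30*e2 + 177/20*e3 - 269/270*e4 - 1085/36*e123 - 3451/90*e124 - 3767/45*e134 + 1009/27*e234


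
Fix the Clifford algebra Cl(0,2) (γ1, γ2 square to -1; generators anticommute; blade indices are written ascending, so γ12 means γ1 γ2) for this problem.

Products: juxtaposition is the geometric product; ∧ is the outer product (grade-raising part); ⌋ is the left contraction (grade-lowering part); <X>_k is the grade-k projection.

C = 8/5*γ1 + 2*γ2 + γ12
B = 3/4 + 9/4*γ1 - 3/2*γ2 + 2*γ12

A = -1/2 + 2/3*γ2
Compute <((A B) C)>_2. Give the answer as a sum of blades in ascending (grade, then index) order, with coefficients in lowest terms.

step 1: 5/8 + 5/24*γ1 + 5/4*γ2 - 5/2*γ12
step 2: -1/3 + 29/4*γ1 - 71/24*γ2 - 23/24*γ12
step 3: -23/24*γ12
Answer: -23/24*γ12


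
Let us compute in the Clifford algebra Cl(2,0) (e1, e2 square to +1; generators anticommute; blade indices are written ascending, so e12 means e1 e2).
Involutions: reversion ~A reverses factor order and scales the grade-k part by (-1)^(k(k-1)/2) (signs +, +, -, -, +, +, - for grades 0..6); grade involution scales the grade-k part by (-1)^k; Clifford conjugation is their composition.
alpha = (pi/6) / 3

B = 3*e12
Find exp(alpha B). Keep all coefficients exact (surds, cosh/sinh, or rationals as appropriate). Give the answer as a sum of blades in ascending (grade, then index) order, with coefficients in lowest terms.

B^2 = (3)^2*(e12)^2 = 9*(-1) = -9 (a basis 2-blade squares to minus the product of its generators' squares).
B^2 = -9 — B^2 < 0, so the exponential closes trigonometrically: l = 3, alpha*l = pi/6, so exp(alpha B) = cos(pi/6) + (sin(pi/6)/3)*B = sqrt(3)/2 + (1/6)*B.
Answer: sqrt(3)/2 + 1/2*e12


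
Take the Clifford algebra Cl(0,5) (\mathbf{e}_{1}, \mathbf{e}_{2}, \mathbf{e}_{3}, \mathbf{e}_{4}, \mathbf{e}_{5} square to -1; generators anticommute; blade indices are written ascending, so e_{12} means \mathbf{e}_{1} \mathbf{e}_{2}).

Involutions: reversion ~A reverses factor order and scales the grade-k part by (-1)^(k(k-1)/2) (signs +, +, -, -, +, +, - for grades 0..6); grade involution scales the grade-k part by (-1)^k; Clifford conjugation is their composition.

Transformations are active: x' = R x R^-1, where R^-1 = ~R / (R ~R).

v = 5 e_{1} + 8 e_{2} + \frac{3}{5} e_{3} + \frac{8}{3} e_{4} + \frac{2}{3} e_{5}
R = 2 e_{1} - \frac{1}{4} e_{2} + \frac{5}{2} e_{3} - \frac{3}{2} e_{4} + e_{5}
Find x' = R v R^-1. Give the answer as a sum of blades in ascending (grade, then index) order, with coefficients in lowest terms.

~R = 2 e_{1} - \frac{1}{4} e_{2} + \frac{5}{2} e_{3} - \frac{3}{2} e_{4} + e_{5}, and R ~R = -\frac{217}{16}, so R^-1 = ~R / (-\frac{217}{16}).
R v = -\frac{37}{6} + \frac{69}{4} e_{12} - \frac{113}{10} e_{13} + \frac{77}{6} e_{14} - \frac{11}{3} e_{15} - \frac{403}{20} e_{23} + \frac{34}{3} e_{24} - \frac{49}{6} e_{25} + \frac{227}{30} e_{34} + \frac{16}{15} e_{35} - \frac{11}{3} e_{45}
Answer: -\frac{2071}{651} e_{1} - \frac{5356}{651} e_{2} + \frac{5447}{3255} e_{3} - \frac{2624}{651} e_{4} + \frac{158}{651} e_{5}


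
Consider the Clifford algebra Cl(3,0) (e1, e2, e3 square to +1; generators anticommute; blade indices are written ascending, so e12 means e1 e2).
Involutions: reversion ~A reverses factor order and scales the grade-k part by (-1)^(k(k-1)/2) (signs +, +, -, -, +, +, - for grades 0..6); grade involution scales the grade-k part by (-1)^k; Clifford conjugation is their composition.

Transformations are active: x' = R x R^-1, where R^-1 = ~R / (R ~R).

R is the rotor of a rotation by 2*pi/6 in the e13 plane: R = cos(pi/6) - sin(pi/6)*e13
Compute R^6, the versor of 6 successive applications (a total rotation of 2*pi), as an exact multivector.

Because a rotor carries half the rotation angle, composing 6 copies of this e13-plane rotor multiplies the phase: 6*(pi/6) = pi, hence R^6 = cos(pi) - sin(pi)*e13.
cos(pi) = -1 and sin(pi) = 0, so R^6 = -1. The total rotation 2*pi is 1 full turn, so every vector returns to itself, yet the rotor is -1, on the OTHER sheet of the double cover (an odd number of 2*pi turns).
Answer: -1


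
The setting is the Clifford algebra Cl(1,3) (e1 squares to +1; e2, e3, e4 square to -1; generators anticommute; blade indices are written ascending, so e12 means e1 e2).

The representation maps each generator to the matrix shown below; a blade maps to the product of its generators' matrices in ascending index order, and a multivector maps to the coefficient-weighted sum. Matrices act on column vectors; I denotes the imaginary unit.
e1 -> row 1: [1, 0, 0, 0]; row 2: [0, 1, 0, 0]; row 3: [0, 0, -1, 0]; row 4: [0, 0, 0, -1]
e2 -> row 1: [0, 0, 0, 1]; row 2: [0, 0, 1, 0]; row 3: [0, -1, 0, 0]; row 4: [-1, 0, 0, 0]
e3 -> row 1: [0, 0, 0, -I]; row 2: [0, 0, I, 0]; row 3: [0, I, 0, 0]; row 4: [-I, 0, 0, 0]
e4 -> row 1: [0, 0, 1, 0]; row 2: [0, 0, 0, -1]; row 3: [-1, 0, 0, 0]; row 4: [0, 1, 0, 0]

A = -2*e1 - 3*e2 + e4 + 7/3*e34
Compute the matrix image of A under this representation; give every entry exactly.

Bivector images (products of the table entries): rho(e34) = rho(e3)rho(e4) = row 1: [0, -I, 0, 0]; row 2: [-I, 0, 0, 0]; row 3: [0, 0, 0, -I]; row 4: [0, 0, -I, 0].
M = (-2)*rho(e1) + (-3)*rho(e2) + (1)*rho(e4) + (7/3)*rho(e34), summed entrywise:
Answer: row 1: [-2, -7*I/3, 1, -3]; row 2: [-7*I/3, -2, -3, -1]; row 3: [-1, 3, 2, -7*I/3]; row 4: [3, 1, -7*I/3, 2]


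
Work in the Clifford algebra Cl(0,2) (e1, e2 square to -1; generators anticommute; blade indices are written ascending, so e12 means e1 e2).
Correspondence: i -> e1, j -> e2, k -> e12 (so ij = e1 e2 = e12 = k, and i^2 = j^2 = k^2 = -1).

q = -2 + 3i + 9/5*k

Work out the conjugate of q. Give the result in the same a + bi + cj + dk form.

In blades: q = -2 + 3*e1 + 9/5*e12.
Conjugation here is Clifford conjugation: the scalar is fixed and the grade-1 and grade-2 blades all flip sign, giving -2 - 3*e1 - 9/5*e12; translating back:
Answer: -2 - 3i - 9/5*k


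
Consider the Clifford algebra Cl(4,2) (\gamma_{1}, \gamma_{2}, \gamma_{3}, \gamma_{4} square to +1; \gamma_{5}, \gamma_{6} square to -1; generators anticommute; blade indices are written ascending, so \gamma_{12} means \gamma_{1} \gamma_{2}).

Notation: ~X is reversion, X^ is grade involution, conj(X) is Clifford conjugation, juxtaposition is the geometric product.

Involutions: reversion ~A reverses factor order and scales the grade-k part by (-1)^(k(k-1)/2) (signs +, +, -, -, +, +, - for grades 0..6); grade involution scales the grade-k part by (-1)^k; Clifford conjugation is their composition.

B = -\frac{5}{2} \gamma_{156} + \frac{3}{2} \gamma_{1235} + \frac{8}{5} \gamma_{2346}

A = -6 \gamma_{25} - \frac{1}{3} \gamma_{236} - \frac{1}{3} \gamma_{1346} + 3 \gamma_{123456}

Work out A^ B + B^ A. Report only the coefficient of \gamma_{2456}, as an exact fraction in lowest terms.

first term: -\frac{8}{15} \gamma_{4} + \frac{8}{15} \gamma_{12} + 9 \gamma_{13} + \frac{24}{5} \gamma_{15} + \frac{9}{2} \gamma_{46} - 15 \gamma_{126} - \frac{1}{2} \gamma_{156} - \frac{15}{2} \gamma_{234} - \frac{5}{6} \gamma_{345} + \frac{5}{6} \gamma_{1235} + \frac{1}{2} \gamma_{2456} + \frac{48}{5} \gamma_{3456}
second term: -\frac{8}{15} \gamma_{4} - \frac{8}{15} \gamma_{12} + 9 \gamma_{13} + \frac{24}{5} \gamma_{15} + \frac{9}{2} \gamma_{46} - 15 \gamma_{126} + \frac{1}{2} \gamma_{156} - \frac{15}{2} \gamma_{234} + \frac{5}{6} \gamma_{345} + \frac{5}{6} \gamma_{1235} + \frac{1}{2} \gamma_{2456} - \frac{48}{5} \gamma_{3456}
Answer: 1


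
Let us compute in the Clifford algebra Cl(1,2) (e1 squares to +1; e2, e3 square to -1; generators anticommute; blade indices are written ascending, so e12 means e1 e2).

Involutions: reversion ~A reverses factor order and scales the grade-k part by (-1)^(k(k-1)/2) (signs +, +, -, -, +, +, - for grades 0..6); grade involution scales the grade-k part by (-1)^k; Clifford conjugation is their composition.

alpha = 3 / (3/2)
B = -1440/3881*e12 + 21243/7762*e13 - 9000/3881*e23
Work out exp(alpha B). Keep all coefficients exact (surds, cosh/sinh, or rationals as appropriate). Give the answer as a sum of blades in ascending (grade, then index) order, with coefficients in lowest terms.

B^2 term by term: the squares give (-1440/3881)^2*(e12)^2 + (21243/7762)^2*(e13)^2 + (-9000/3881)^2*(e23)^2 = 2073600/15062161*(+1) + 451265049/60248644*(+1) + 81000000/15062161*(-1) = 9/4 (each basis 2-blade squares to minus the product of its generators' squares); cross terms between blades sharing an index anticommute and cancel. So B^2 = 9/4.
B^2 = 9/4 — since the square is positive, the closed form is hyperbolic: l = 3/2, alpha*l = 3, so exp(alpha B) = cosh(3) + (sinh(3)/(3/2))*B = cosh(3) + (2*sinh(3)/3)*B.
Answer: cosh(3) - 960*sinh(3)/3881*e12 + 7081*sinh(3)/3881*e13 - 6000*sinh(3)/3881*e23


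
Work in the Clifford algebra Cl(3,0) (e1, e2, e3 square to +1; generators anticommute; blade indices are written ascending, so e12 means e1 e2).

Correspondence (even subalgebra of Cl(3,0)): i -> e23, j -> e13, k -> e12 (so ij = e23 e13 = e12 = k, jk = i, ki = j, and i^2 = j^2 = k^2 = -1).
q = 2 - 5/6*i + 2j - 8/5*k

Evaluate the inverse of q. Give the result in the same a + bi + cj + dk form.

In blades: q = 2 - 8/5*e12 + 2*e13 - 5/6*e23.
With qbar = 2 + 8/5*e12 - 2*e13 + 5/6*e23 (scalar fixed, mapped units negated), q qbar = 10129/900 (the sum of squared coefficients), so q^-1 = qbar / (10129/900) = 1800/10129 + 1440/10129*e12 - 1800/10129*e13 + 750/10129*e23; translating back:
Answer: 1800/10129 + 750/10129*i - 1800/10129*j + 1440/10129*k


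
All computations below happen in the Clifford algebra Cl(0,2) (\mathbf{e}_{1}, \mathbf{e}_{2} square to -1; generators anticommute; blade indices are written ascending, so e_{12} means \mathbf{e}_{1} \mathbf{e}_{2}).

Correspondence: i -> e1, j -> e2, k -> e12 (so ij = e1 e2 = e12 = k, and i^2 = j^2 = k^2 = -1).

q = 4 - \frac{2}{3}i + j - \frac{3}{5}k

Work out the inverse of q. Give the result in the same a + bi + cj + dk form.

In blades: q = 4 - \frac{2}{3} e_{1} + e_{2} - \frac{3}{5} e_{12}.
With qbar = 4 + \frac{2}{3} e_{1} - e_{2} + \frac{3}{5} e_{12} (scalar fixed, mapped units negated), q qbar = \frac{4006}{225} (the sum of squared coefficients), so q^-1 = qbar / (\frac{4006}{225}) = \frac{450}{2003} + \frac{75}{2003} e_{1} - \frac{225}{4006} e_{2} + \frac{135}{4006} e_{12}; translating back:
Answer: \frac{450}{2003} + \frac{75}{2003}i - \frac{225}{4006}j + \frac{135}{4006}k


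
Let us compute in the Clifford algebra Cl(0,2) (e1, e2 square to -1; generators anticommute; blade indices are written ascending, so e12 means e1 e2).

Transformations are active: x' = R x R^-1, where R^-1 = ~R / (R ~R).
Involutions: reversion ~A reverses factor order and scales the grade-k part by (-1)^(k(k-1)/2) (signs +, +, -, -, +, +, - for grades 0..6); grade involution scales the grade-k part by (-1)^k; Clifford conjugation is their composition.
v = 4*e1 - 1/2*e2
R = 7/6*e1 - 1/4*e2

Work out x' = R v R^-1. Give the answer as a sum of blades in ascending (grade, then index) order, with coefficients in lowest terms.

~R = 7/6*e1 - 1/4*e2, and R ~R = -205/144, so R^-1 = ~R / (-205/144).
R v = -115/24 + 5/12*e12
Answer: 158/41*e1 - 97/82*e2


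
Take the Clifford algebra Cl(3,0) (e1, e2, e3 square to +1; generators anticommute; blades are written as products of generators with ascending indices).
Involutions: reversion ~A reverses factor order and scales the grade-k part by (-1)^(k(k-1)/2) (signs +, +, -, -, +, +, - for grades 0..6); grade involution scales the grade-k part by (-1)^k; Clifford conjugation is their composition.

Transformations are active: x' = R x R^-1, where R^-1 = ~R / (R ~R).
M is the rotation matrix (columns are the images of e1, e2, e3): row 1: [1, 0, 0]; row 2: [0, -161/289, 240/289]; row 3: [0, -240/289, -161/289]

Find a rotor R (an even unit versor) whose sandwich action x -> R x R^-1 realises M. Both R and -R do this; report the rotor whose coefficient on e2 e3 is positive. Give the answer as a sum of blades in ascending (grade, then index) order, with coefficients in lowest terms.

Method: write R = a + b12*e1 e2 + b13*e1 e3 + b23*e2 e3 with a^2 + b12^2 + b13^2 + b23^2 = 1 (so R^-1 = ~R). Expanding the columns R e_j ~R gives tr M = 4a^2 - 1 and, from the antisymmetric part, M21 - M12 = -4a*b12, M13 - M31 = 4a*b13, M32 - M23 = -4a*b23.
Here tr M = -33/289, so a^2 = (1 + tr M)/4 = 64/289 and a = ±8/17. Taking a = 8/17: M21 - M12 = 0, M13 - M31 = 0, M32 - M23 = -480/289, giving b12 = 0, b13 = 0, b23 = 15/17, i.e. R = 8/17 + 15/17*e2 e3.
Its e2 e3 coefficient is already positive.
Answer: 8/17 + 15/17*e2 e3. Recall the cover is two-to-one: with M of trace -33/289, both preimages act alike, and the stated e2 e3 sign chooses the sheet.


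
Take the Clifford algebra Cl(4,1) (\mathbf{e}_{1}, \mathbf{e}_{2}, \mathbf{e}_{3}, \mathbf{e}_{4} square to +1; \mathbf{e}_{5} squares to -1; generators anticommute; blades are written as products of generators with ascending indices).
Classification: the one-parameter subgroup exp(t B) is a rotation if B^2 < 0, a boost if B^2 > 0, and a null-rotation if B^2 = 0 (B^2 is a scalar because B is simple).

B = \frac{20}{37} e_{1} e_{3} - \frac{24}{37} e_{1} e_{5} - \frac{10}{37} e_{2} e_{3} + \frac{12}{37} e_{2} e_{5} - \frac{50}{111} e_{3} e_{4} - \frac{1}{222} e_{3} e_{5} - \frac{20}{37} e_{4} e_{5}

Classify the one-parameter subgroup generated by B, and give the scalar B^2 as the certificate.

B^2 term by term: the squares give (\frac{20}{37})^2*(e_{1} e_{3})^2 + (-\frac{24}{37})^2*(e_{1} e_{5})^2 + (-\frac{10}{37})^2*(e_{2} e_{3})^2 + (\frac{12}{37})^2*(e_{2} e_{5})^2 + (-\frac{50}{111})^2*(e_{3} e_{4})^2 + (-\frac{1}{222})^2*(e_{3} e_{5})^2 + (-\frac{20}{37})^2*(e_{4} e_{5})^2 = \frac{400}{1369}*(-1) + \frac{576}{1369}*(+1) + \frac{100}{1369}*(-1) + \frac{144}{1369}*(+1) + \frac{2500}{12321}*(-1) + \frac{1}{49284}*(+1) + \frac{400}{1369}*(+1) = \frac{1}{4} (each basis 2-blade squares to minus the product of its generators' squares); cross terms between blades sharing an index anticommute and cancel; the commuting (index-disjoint) pairs give grade-4 terms 2*c*c'*(blade product), which cancel blade by blade — e_{1} e_{2} e_{3} e_{5}: -\frac{480}{1369} + \frac{480}{1369} = 0; e_{1} e_{3} e_{4} e_{5}: -\frac{800}{1369} + \frac{800}{1369} = 0; e_{2} e_{3} e_{4} e_{5}: \frac{400}{1369} - \frac{400}{1369} = 0 — confirming B is simple. So B^2 = \frac{1}{4}.
Answer: boost, certificate B^2 = \frac{1}{4}. The scalar \frac{1}{4} is the complete invariant here: its sign names the subgroup type.


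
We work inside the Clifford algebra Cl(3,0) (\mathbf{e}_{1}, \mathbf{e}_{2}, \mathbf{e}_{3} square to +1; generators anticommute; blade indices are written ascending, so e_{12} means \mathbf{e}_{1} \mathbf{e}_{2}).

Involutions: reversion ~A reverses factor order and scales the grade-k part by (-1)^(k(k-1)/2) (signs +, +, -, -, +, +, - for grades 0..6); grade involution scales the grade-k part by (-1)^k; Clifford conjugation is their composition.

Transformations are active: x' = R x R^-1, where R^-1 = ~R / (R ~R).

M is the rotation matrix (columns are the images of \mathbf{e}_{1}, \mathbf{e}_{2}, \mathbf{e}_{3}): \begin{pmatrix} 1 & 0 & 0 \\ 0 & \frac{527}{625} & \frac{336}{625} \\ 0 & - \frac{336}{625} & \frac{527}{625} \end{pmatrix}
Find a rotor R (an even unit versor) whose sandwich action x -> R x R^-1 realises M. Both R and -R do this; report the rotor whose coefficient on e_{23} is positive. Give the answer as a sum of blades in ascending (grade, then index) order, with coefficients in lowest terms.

Method: write R = a + b12*e_{12} + b13*e_{13} + b23*e_{23} with a^2 + b12^2 + b13^2 + b23^2 = 1 (so R^-1 = ~R). Expanding the columns R e_j ~R gives tr M = 4a^2 - 1 and, from the antisymmetric part, M21 - M12 = -4a*b12, M13 - M31 = 4a*b13, M32 - M23 = -4a*b23.
Here tr M = \frac{1679}{625}, so a^2 = (1 + tr M)/4 = \frac{576}{625} and a = ±\frac{24}{25}. Taking a = \frac{24}{25}: M21 - M12 = 0, M13 - M31 = 0, M32 - M23 = -\frac{672}{625}, giving b12 = 0, b13 = 0, b23 = \frac{7}{25}, i.e. R = \frac{24}{25} + \frac{7}{25} e_{23}.
Its e_{23} coefficient is already positive.
Answer: \frac{24}{25} + \frac{7}{25} e_{23}. Key observation: the double cover Spin(3) -> SO(3) sends R and -R to the same matrix (trace \frac{1679}{625} here), so the stated sign of the e_{23} coefficient is what selects one sheet.


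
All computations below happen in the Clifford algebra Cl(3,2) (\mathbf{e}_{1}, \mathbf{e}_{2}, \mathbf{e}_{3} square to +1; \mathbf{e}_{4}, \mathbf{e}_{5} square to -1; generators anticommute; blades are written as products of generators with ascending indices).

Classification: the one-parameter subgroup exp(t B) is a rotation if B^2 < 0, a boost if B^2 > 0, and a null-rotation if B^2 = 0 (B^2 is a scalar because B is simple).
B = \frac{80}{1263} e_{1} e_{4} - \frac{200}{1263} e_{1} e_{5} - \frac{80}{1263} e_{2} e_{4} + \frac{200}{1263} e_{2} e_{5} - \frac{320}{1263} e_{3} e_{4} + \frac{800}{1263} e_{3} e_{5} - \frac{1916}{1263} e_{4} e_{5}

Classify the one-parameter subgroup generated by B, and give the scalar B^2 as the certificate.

B^2 term by term: the squares give (\frac{80}{1263})^2*(e_{1} e_{4})^2 + (-\frac{200}{1263})^2*(e_{1} e_{5})^2 + (-\frac{80}{1263})^2*(e_{2} e_{4})^2 + (\frac{200}{1263})^2*(e_{2} e_{5})^2 + (-\frac{320}{1263})^2*(e_{3} e_{4})^2 + (\frac{800}{1263})^2*(e_{3} e_{5})^2 + (-\frac{1916}{1263})^2*(e_{4} e_{5})^2 = \frac{6400}{1595169}*(+1) + \frac{40000}{1595169}*(+1) + \frac{6400}{1595169}*(+1) + \frac{40000}{1595169}*(+1) + \frac{102400}{1595169}*(+1) + \frac{640000}{1595169}*(+1) + \frac{3671056}{1595169}*(-1) = -\frac{16}{9} (each basis 2-blade squares to minus the product of its generators' squares); cross terms between blades sharing an index anticommute and cancel; the commuting (index-disjoint) pairs give grade-4 terms 2*c*c'*(blade product), which cancel blade by blade — e_{1} e_{2} e_{4} e_{5}: -\frac{32000}{1595169} + \frac{32000}{1595169} = 0; e_{1} e_{3} e_{4} e_{5}: -\frac{128000}{1595169} + \frac{128000}{1595169} = 0; e_{2} e_{3} e_{4} e_{5}: \frac{128000}{1595169} - \frac{128000}{1595169} = 0 — confirming B is simple. So B^2 = -\frac{16}{9}.
Answer: rotation, certificate B^2 = -\frac{16}{9}. Because -\frac{16}{9} is invariant under every versor sandwich, the classification follows from its sign alone.


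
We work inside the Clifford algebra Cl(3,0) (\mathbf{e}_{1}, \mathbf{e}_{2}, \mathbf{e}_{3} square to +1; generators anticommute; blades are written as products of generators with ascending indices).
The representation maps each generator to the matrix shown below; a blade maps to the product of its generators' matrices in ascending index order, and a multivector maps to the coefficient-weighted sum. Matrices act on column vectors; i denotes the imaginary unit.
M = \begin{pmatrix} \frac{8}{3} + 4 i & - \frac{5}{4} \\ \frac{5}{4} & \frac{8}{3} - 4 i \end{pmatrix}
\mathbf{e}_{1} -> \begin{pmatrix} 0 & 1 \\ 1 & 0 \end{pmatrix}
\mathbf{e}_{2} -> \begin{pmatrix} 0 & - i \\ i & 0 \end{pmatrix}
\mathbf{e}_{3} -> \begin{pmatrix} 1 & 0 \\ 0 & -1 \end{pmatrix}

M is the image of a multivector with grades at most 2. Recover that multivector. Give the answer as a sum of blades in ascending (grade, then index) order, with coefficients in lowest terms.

Method: 1, rho(e_{1}), rho(e_{2}), rho(e_{3}) form a trace-orthogonal basis of the 2x2 complex matrices (tr(X Y) = 2 if X = Y, else 0), so M = m0*1 + m1*rho(e_{1}) + m2*rho(e_{2}) + m3*rho(e_{3}) with m0 = tr(M)/2 = \frac{8}{3}, m1 = tr(M rho(e_{1}))/2 = 0, m2 = tr(M rho(e_{2}))/2 = - \frac{5 i}{4}, m3 = tr(M rho(e_{3}))/2 = 4 i.
Multiplying table entries, the bivector images are rho(e_{1} e_{2}) = i*rho(e_{3}), rho(e_{1} e_{3}) = -i*rho(e_{2}), rho(e_{2} e_{3}) = i*rho(e_{1}); with real blade coefficients the real parts of m0..m3 are the coefficients of 1, e_{1}, e_{2}, e_{3} and the imaginary parts give the bivectors (e_{2} e_{3}: Im m1, e_{1} e_{3}: -Im m2, e_{1} e_{2}: Im m3).
Answer: \frac{8}{3} + 4 e_{1} e_{2} + \frac{5}{4} e_{1} e_{3}


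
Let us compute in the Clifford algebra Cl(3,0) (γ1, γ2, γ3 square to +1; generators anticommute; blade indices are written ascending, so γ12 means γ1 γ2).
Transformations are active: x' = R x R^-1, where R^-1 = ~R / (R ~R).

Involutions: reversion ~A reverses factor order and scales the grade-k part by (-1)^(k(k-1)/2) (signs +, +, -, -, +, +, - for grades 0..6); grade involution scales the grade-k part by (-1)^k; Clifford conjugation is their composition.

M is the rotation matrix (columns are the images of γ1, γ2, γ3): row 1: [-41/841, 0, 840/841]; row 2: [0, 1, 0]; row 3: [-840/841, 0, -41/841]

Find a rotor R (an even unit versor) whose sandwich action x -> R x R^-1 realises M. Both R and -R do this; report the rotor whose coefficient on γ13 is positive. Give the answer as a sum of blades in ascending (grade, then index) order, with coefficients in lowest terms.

Method: write R = a + b12*γ12 + b13*γ13 + b23*γ23 with a^2 + b12^2 + b13^2 + b23^2 = 1 (so R^-1 = ~R). Expanding the columns R e_j ~R gives tr M = 4a^2 - 1 and, from the antisymmetric part, M21 - M12 = -4a*b12, M13 - M31 = 4a*b13, M32 - M23 = -4a*b23.
Here tr M = 759/841, so a^2 = (1 + tr M)/4 = 400/841 and a = ±20/29. Taking a = 20/29: M21 - M12 = 0, M13 - M31 = 1680/841, M32 - M23 = 0, giving b12 = 0, b13 = 21/29, b23 = 0, i.e. R = 20/29 + 21/29*γ13.
Its γ13 coefficient is already positive.
Answer: 20/29 + 21/29*γ13. Note: both R and -R realise this M (trace 759/841); the covering map identifies them, and the γ13-coefficient sign is the tie-breaker.


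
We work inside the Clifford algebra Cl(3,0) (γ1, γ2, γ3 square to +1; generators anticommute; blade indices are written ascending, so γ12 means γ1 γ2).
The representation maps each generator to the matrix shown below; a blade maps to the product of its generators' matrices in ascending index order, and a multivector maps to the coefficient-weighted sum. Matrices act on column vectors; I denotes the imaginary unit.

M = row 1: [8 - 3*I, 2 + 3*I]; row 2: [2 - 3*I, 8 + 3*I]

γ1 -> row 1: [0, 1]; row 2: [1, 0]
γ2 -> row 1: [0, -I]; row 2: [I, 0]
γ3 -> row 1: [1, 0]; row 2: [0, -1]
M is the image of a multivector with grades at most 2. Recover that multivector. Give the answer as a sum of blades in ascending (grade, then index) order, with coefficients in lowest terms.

Method: 1, rho(γ1), rho(γ2), rho(γ3) form a trace-orthogonal basis of the 2x2 complex matrices (tr(X Y) = 2 if X = Y, else 0), so M = m0*1 + m1*rho(γ1) + m2*rho(γ2) + m3*rho(γ3) with m0 = tr(M)/2 = 8, m1 = tr(M rho(γ1))/2 = 2, m2 = tr(M rho(γ2))/2 = -3, m3 = tr(M rho(γ3))/2 = -3*I.
Multiplying table entries, the bivector images are rho(γ12) = I*rho(γ3), rho(γ13) = -I*rho(γ2), rho(γ23) = I*rho(γ1); with real blade coefficients the real parts of m0..m3 are the coefficients of 1, γ1, γ2, γ3 and the imaginary parts give the bivectors (γ23: Im m1, γ13: -Im m2, γ12: Im m3).
Answer: 8 + 2*γ1 - 3*γ2 - 3*γ12


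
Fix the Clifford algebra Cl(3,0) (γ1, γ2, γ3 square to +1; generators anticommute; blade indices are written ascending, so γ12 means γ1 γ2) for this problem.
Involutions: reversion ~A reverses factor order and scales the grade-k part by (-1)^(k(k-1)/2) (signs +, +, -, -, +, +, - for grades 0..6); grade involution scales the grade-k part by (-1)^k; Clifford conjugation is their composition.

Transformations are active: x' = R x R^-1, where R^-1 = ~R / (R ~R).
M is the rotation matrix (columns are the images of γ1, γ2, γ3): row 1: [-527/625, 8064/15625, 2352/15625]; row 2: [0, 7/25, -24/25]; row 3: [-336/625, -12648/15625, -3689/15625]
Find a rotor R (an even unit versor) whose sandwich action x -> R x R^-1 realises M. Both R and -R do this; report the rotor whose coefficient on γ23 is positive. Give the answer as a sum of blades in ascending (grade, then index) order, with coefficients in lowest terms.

Method: write R = a + b12*γ12 + b13*γ13 + b23*γ23 with a^2 + b12^2 + b13^2 + b23^2 = 1 (so R^-1 = ~R). Expanding the columns R e_j ~R gives tr M = 4a^2 - 1 and, from the antisymmetric part, M21 - M12 = -4a*b12, M13 - M31 = 4a*b13, M32 - M23 = -4a*b23.
Here tr M = -12489/15625, so a^2 = (1 + tr M)/4 = 784/15625 and a = ±28/125. Taking a = 28/125: M21 - M12 = -8064/15625, M13 - M31 = 10752/15625, M32 - M23 = 2352/15625, giving b12 = 72/125, b13 = 96/125, b23 = -21/125, i.e. R = 28/125 + 72/125*γ12 + 96/125*γ13 - 21/125*γ23.
Its γ23 coefficient is negative, so report the other preimage -R.
Answer: -28/125 - 72/125*γ12 - 96/125*γ13 + 21/125*γ23. Recall the cover is two-to-one: with M of trace -12489/15625, both preimages act alike, and the stated γ23 sign chooses the sheet.


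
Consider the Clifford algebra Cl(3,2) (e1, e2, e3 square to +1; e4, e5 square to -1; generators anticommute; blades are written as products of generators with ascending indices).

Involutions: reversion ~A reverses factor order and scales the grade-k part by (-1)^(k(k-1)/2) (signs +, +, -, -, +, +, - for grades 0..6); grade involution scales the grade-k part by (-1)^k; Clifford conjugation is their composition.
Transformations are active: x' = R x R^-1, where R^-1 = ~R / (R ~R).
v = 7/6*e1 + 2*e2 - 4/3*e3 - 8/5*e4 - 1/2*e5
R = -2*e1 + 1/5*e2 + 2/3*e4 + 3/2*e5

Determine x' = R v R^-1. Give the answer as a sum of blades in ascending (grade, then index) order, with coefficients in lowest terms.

~R = -2*e1 + 1/5*e2 + 2/3*e4 + 3/2*e5, and R ~R = 1211/900, so R^-1 = ~R / (1211/900).
R v = -7/60 - 127/30*e1 e2 + 8/3*e1 e3 + 109/45*e1 e4 - 3/4*e1 e5 - 4/15*e2 e3 - 124/75*e2 e4 - 31/10*e2 e5 + 8/9*e3 e4 + 2*e3 e5 + 31/15*e4 e5
Answer: -851/1038*e1 - 352/173*e2 + 4/3*e3 + 1284/865*e4 + 83/346*e5


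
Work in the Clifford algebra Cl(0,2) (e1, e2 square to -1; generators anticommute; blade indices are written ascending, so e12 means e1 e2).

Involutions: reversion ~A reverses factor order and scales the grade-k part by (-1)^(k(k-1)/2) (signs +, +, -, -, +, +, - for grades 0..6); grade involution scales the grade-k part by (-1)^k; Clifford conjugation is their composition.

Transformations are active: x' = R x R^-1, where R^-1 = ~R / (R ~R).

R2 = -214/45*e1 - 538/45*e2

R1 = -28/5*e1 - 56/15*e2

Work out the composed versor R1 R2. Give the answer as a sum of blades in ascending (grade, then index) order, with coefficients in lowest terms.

Distribute over the terms of R1 (each basis-blade product reordered to ascending indices, repeated generators contracted through their squares):
(-28/5*e1) R2 = -5992/225 + 15064/225*e12
(-56/15*e2) R2 = -30128/675 - 11984/675*e12
Summing the partial products and collecting blades:
Answer: -48104/675 + 33208/675*e12


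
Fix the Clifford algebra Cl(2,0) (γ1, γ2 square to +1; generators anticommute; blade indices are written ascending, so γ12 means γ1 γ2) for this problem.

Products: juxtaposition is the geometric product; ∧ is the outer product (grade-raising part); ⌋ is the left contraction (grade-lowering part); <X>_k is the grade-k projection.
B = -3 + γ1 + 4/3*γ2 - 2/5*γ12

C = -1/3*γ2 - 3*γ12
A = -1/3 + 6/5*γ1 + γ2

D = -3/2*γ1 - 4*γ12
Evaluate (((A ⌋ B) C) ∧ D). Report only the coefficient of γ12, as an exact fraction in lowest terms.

step 1: 53/15 + 1/15*γ1 - 208/225*γ2 + 2/15*γ12
step 2: 478/675 - 634/225*γ1 - 62/45*γ2 - 478/45*γ12
step 3: -239/225*γ1 - 3307/675*γ12
Answer: -3307/675


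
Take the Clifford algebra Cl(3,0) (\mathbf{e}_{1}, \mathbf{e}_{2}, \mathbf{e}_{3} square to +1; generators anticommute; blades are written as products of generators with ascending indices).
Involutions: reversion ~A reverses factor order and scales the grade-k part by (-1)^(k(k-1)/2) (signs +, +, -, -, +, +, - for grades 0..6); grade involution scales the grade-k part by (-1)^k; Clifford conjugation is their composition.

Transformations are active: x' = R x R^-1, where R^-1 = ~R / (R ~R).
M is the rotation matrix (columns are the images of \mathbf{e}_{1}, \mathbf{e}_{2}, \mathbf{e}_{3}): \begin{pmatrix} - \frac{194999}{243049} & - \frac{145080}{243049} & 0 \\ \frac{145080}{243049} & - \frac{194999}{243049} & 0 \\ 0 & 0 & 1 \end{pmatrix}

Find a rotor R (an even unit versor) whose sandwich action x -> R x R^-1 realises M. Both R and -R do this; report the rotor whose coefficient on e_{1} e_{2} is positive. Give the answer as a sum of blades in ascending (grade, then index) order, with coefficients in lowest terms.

Method: write R = a + b12*e_{1} e_{2} + b13*e_{1} e_{3} + b23*e_{2} e_{3} with a^2 + b12^2 + b13^2 + b23^2 = 1 (so R^-1 = ~R). Expanding the columns R e_j ~R gives tr M = 4a^2 - 1 and, from the antisymmetric part, M21 - M12 = -4a*b12, M13 - M31 = 4a*b13, M32 - M23 = -4a*b23.
Here tr M = -\frac{146949}{243049}, so a^2 = (1 + tr M)/4 = \frac{24025}{243049} and a = ±\frac{155}{493}. Taking a = \frac{155}{493}: M21 - M12 = \frac{290160}{243049}, M13 - M31 = 0, M32 - M23 = 0, giving b12 = -\frac{468}{493}, b13 = 0, b23 = 0, i.e. R = \frac{155}{493} - \frac{468}{493} e_{1} e_{2}.
Its e_{1} e_{2} coefficient is negative, so report the other preimage -R.
Answer: -\frac{155}{493} + \frac{468}{493} e_{1} e_{2}. Recall the cover is two-to-one: with M of trace -\frac{146949}{243049}, both preimages act alike, and the stated e_{1} e_{2} sign chooses the sheet.


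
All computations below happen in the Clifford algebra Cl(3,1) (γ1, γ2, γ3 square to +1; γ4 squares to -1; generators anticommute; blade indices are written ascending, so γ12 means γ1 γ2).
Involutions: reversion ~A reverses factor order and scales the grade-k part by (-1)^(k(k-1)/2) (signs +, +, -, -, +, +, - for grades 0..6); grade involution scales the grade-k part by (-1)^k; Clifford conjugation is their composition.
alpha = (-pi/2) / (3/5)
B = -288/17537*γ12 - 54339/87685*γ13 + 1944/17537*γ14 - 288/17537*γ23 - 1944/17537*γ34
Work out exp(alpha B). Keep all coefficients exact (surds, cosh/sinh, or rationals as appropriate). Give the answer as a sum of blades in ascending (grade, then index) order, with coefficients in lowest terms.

B^2 term by term: the squares give (-288/17537)^2*(γ12)^2 + (-54339/87685)^2*(γ13)^2 + (1944/17537)^2*(γ14)^2 + (-288/17537)^2*(γ23)^2 + (-1944/17537)^2*(γ34)^2 = 82944/307546369*(-1) + 2952726921/7688659225*(-1) + 3779136/307546369*(+1) + 82944/307546369*(-1) + 3779136/307546369*(+1) = -9/25 (each basis 2-blade squares to minus the product of its generators' squares); cross terms between blades sharing an index anticommute and cancel; the commuting (index-disjoint) pairs give grade-4 terms 2*c*c'*(blade product), which cancel blade by blade — γ1234: 1119744/307546369 - 1119744/307546369 = 0 — confirming B is simple. So B^2 = -9/25.
B^2 = -9/25 — the negative square puts this in the circular regime; l = 3/5, alpha*l = -pi/2, so exp(alpha B) = cos(-pi/2) + (sin(-pi/2)/(3/5))*B = 0 + (-5/3)*B.
Answer: 480/17537*γ12 + 18113/17537*γ13 - 3240/17537*γ14 + 480/17537*γ23 + 3240/17537*γ34


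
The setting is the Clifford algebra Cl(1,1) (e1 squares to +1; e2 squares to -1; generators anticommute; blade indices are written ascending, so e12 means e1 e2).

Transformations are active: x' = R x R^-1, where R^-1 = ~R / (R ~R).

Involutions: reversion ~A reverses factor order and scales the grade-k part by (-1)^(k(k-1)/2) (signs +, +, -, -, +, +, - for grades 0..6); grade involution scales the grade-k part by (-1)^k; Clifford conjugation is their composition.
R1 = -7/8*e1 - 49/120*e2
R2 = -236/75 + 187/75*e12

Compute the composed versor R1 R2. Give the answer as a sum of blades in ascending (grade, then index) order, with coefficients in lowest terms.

Distribute over the terms of R1 (each basis-blade product reordered to ascending indices, repeated generators contracted through their squares):
(-7/8*e1) R2 = 413/150*e1 - 1309/600*e2
(-49/120*e2) R2 = -9163/9000*e1 + 2891/2250*e2
Summing the partial products and collecting blades:
Answer: 15617/9000*e1 - 8071/9000*e2


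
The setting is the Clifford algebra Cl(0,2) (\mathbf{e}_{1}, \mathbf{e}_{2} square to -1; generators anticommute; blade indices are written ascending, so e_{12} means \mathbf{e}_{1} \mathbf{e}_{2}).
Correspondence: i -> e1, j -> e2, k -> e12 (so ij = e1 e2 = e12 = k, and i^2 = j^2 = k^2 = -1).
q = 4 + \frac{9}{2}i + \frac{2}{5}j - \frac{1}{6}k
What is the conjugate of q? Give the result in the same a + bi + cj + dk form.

In blades: q = 4 + \frac{9}{2} e_{1} + \frac{2}{5} e_{2} - \frac{1}{6} e_{12}.
Conjugation here is Clifford conjugation: the scalar is fixed and the grade-1 and grade-2 blades all flip sign, giving 4 - \frac{9}{2} e_{1} - \frac{2}{5} e_{2} + \frac{1}{6} e_{12}; translating back:
Answer: 4 - \frac{9}{2}i - \frac{2}{5}j + \frac{1}{6}k
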